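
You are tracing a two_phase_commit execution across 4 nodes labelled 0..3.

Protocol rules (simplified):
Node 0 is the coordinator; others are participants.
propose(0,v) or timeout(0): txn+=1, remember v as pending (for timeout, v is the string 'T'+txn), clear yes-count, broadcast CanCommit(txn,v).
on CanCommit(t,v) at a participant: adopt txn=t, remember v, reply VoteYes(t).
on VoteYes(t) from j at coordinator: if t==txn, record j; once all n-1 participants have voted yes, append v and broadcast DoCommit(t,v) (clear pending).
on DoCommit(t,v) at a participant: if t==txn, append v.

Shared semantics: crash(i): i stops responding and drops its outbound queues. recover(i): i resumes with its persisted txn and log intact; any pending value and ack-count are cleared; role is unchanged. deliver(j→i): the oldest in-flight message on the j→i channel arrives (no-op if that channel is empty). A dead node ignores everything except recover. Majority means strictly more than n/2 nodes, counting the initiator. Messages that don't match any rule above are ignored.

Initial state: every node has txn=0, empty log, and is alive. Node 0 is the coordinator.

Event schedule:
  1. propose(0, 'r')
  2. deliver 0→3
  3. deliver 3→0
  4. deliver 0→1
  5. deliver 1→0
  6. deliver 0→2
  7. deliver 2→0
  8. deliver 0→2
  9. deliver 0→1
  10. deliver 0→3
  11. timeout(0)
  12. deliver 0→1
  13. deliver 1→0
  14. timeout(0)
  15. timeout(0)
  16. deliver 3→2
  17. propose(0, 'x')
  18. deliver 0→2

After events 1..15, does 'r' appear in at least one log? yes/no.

yes

e1 propose(0,'r'): 0[coor,t=1,-]
e2 deliver 0→3: 3[part,t=1,-]
e3 deliver 3→0: ·
e4 deliver 0→1: 1[part,t=1,-]
e5 deliver 1→0: ·
e6 deliver 0→2: 2[part,t=1,-]
e7 deliver 2→0: 0[coor,t=1,r]
e8 deliver 0→2: 2[part,t=1,r]
e9 deliver 0→1: 1[part,t=1,r]
e10 deliver 0→3: 3[part,t=1,r]
e11 timeout(0): 0[coor,t=2,r]
e12 deliver 0→1: 1[part,t=2,r]
e13 deliver 1→0: ·
e14 timeout(0): 0[coor,t=3,r]
e15 timeout(0): 0[coor,t=4,r]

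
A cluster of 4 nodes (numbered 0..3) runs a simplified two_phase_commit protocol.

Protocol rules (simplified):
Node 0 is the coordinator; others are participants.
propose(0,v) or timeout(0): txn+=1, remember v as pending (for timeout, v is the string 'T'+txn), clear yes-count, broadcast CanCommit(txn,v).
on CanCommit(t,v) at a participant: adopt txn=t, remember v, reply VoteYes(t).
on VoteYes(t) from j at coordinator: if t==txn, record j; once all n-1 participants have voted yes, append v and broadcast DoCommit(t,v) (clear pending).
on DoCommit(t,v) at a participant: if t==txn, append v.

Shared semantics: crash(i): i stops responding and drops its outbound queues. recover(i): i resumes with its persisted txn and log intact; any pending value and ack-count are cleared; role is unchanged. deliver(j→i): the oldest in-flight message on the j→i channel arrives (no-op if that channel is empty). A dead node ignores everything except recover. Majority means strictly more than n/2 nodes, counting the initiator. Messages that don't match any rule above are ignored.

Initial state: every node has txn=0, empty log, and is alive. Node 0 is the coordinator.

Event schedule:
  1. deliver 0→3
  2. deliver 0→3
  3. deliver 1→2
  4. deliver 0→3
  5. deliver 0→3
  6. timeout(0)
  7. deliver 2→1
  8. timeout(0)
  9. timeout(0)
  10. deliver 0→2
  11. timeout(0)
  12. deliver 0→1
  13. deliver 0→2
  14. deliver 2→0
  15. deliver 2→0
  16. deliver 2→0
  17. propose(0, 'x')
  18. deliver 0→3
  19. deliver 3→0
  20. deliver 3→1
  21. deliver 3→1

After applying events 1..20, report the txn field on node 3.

1

[1] deliver 0→3 → ∅
[2] deliver 0→3 → ∅
[3] deliver 1→2 → ∅
[4] deliver 0→3 → ∅
[5] deliver 0→3 → ∅
[6] timeout(0) → N0(coor t1 [-])
[7] deliver 2→1 → ∅
[8] timeout(0) → N0(coor t2 [-])
[9] timeout(0) → N0(coor t3 [-])
[10] deliver 0→2 → N2(part t1 [-])
[11] timeout(0) → N0(coor t4 [-])
[12] deliver 0→1 → N1(part t1 [-])
[13] deliver 0→2 → N2(part t2 [-])
[14] deliver 2→0 → ∅
[15] deliver 2→0 → ∅
[16] deliver 2→0 → ∅
[17] propose(0,'x') → N0(coor t5 [-])
[18] deliver 0→3 → N3(part t1 [-])
[19] deliver 3→0 → ∅
[20] deliver 3→1 → ∅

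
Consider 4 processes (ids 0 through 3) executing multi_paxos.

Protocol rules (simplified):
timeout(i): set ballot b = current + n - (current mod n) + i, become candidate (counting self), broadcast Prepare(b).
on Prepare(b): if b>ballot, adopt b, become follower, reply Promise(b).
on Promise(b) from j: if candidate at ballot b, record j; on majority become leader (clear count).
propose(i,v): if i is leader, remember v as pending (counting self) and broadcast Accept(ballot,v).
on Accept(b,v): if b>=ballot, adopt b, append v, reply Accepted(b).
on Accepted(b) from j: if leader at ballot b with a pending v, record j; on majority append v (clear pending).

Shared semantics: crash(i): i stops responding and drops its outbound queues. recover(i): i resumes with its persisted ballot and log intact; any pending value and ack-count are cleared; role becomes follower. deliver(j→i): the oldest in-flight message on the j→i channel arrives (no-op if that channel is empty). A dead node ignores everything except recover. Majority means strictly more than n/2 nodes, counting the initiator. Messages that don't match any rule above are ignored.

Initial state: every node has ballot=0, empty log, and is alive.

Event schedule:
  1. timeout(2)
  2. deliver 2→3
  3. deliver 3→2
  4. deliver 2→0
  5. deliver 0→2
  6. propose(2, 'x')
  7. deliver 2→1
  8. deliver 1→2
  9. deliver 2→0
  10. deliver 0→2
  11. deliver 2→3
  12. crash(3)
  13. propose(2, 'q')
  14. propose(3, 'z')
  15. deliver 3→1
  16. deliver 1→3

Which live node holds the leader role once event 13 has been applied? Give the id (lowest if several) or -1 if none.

1. timeout(2):  <2:cand b6 ->
2. deliver 2→3:  <3:foll b6 ->
3. deliver 3→2:  nop
4. deliver 2→0:  <0:foll b6 ->
5. deliver 0→2:  <2:lead b6 ->
6. propose(2,'x'):  nop
7. deliver 2→1:  <1:foll b6 ->
8. deliver 1→2:  nop
9. deliver 2→0:  <0:foll b6 x>
10. deliver 0→2:  nop
11. deliver 2→3:  <3:foll b6 x>
12. crash(3):  <3:✗foll b6 x>
13. propose(2,'q'):  nop

2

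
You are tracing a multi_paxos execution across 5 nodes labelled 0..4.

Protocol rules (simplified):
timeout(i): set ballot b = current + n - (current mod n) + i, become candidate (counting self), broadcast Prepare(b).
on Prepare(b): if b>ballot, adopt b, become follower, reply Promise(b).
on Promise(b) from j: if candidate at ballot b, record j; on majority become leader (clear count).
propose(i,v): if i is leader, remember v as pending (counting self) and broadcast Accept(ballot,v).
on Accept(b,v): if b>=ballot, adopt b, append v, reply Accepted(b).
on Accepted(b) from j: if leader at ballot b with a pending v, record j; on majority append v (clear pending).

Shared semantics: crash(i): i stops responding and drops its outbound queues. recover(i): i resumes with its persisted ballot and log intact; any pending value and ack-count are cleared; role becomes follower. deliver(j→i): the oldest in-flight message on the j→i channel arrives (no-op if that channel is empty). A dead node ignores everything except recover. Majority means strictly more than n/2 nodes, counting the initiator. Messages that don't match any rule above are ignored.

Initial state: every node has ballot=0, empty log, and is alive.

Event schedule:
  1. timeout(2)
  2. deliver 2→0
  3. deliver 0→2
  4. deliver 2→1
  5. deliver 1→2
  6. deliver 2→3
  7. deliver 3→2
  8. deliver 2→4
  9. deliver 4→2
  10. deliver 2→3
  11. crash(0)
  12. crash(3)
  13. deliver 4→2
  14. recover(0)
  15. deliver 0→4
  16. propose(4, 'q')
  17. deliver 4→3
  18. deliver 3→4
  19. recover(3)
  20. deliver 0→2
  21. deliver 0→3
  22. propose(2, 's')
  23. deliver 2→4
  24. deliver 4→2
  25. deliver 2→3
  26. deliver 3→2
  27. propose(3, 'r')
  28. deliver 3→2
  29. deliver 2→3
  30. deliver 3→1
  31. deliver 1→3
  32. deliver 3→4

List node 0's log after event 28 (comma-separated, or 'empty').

e1 timeout(2): 2[cand,b=7,-]
e2 deliver 2→0: 0[foll,b=7,-]
e3 deliver 0→2: ·
e4 deliver 2→1: 1[foll,b=7,-]
e5 deliver 1→2: 2[lead,b=7,-]
e6 deliver 2→3: 3[foll,b=7,-]
e7 deliver 3→2: ·
e8 deliver 2→4: 4[foll,b=7,-]
e9 deliver 4→2: ·
e10 deliver 2→3: ·
e11 crash(0): 0[✗foll,b=7,-]
e12 crash(3): 3[✗foll,b=7,-]
e13 deliver 4→2: ·
e14 recover(0): 0[foll,b=7,-]
e15 deliver 0→4: ·
e16 propose(4,'q'): ·
e17 deliver 4→3: ·
e18 deliver 3→4: ·
e19 recover(3): 3[foll,b=7,-]
e20 deliver 0→2: ·
e21 deliver 0→3: ·
e22 propose(2,'s'): ·
e23 deliver 2→4: 4[foll,b=7,s]
e24 deliver 4→2: ·
e25 deliver 2→3: 3[foll,b=7,s]
e26 deliver 3→2: 2[lead,b=7,s]
e27 propose(3,'r'): ·
e28 deliver 3→2: ·

empty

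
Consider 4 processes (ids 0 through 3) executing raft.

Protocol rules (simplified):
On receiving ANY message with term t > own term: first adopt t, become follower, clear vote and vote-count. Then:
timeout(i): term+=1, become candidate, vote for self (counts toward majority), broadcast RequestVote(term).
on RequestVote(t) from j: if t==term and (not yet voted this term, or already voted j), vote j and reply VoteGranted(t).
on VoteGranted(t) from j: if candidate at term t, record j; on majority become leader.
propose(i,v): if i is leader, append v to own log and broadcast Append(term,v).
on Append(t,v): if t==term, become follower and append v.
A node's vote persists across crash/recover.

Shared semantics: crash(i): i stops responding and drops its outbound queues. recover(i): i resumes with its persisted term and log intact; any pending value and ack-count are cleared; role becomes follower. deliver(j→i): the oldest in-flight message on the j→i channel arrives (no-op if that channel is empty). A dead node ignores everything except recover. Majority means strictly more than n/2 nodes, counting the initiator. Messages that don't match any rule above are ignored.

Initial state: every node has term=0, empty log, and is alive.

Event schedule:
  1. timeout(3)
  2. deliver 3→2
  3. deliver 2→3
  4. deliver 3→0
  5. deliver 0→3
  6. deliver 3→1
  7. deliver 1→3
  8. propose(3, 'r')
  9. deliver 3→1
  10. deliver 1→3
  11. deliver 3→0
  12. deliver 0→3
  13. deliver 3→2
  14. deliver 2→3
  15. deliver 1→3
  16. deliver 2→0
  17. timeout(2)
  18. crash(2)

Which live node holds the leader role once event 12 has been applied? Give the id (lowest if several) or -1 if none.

3

step 1 timeout(3): 3={cand,t=1,log=-}
step 2 deliver 3→2: 2={foll,t=1,log=-}
step 3 deliver 2→3: —
step 4 deliver 3→0: 0={foll,t=1,log=-}
step 5 deliver 0→3: 3={lead,t=1,log=-}
step 6 deliver 3→1: 1={foll,t=1,log=-}
step 7 deliver 1→3: —
step 8 propose(3,'r'): 3={lead,t=1,log=r}
step 9 deliver 3→1: 1={foll,t=1,log=r}
step 10 deliver 1→3: —
step 11 deliver 3→0: 0={foll,t=1,log=r}
step 12 deliver 0→3: —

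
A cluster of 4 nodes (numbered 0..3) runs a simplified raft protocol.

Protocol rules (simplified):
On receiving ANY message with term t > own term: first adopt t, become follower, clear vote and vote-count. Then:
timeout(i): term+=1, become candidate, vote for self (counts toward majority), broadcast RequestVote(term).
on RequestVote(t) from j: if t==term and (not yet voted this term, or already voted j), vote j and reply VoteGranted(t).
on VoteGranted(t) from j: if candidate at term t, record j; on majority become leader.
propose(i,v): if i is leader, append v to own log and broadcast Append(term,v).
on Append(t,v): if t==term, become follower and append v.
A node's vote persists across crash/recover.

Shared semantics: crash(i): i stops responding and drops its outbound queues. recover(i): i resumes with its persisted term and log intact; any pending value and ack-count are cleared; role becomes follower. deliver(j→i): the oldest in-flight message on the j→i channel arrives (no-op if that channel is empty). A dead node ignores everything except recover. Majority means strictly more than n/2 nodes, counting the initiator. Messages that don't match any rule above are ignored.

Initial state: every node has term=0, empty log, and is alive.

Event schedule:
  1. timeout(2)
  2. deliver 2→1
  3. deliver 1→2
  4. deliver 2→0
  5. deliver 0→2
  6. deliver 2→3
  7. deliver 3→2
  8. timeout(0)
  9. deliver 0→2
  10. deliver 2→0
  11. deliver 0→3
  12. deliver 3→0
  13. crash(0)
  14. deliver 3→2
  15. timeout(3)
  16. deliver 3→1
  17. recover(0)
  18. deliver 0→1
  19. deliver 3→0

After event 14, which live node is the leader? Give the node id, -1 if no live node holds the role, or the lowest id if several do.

after 1 — timeout(2): n2:cand/t1/[-]
after 2 — deliver 2→1: n1:foll/t1/[-]
after 3 — deliver 1→2: ·
after 4 — deliver 2→0: n0:foll/t1/[-]
after 5 — deliver 0→2: n2:lead/t1/[-]
after 6 — deliver 2→3: n3:foll/t1/[-]
after 7 — deliver 3→2: ·
after 8 — timeout(0): n0:cand/t2/[-]
after 9 — deliver 0→2: n2:foll/t2/[-]
after 10 — deliver 2→0: ·
after 11 — deliver 0→3: n3:foll/t2/[-]
after 12 — deliver 3→0: n0:lead/t2/[-]
after 13 — crash(0): n0:✗lead/t2/[-]
after 14 — deliver 3→2: ·

-1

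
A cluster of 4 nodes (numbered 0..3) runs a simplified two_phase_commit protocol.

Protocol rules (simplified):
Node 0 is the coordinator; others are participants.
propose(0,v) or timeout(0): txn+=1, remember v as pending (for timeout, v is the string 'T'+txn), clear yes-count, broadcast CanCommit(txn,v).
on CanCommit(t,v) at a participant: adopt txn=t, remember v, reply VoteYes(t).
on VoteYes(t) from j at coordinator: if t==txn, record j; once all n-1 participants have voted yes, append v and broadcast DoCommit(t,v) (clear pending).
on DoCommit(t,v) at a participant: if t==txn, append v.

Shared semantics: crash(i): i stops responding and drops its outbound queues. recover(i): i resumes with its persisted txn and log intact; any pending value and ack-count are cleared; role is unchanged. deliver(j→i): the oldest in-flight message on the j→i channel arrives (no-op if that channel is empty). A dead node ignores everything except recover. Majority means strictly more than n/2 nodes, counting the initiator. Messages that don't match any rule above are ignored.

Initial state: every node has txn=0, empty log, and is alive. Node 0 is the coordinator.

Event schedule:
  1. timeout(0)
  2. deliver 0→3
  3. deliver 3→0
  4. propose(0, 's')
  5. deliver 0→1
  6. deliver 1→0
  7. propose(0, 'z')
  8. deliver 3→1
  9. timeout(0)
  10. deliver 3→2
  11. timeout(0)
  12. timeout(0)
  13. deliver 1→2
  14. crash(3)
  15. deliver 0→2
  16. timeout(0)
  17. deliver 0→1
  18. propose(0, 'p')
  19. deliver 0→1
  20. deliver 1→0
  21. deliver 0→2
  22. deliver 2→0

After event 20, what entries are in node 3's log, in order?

empty

1. timeout(0):  <0:coor t1 ->
2. deliver 0→3:  <3:part t1 ->
3. deliver 3→0:  nop
4. propose(0,'s'):  <0:coor t2 ->
5. deliver 0→1:  <1:part t1 ->
6. deliver 1→0:  nop
7. propose(0,'z'):  <0:coor t3 ->
8. deliver 3→1:  nop
9. timeout(0):  <0:coor t4 ->
10. deliver 3→2:  nop
11. timeout(0):  <0:coor t5 ->
12. timeout(0):  <0:coor t6 ->
13. deliver 1→2:  nop
14. crash(3):  <3:✗part t1 ->
15. deliver 0→2:  <2:part t1 ->
16. timeout(0):  <0:coor t7 ->
17. deliver 0→1:  <1:part t2 ->
18. propose(0,'p'):  <0:coor t8 ->
19. deliver 0→1:  <1:part t3 ->
20. deliver 1→0:  nop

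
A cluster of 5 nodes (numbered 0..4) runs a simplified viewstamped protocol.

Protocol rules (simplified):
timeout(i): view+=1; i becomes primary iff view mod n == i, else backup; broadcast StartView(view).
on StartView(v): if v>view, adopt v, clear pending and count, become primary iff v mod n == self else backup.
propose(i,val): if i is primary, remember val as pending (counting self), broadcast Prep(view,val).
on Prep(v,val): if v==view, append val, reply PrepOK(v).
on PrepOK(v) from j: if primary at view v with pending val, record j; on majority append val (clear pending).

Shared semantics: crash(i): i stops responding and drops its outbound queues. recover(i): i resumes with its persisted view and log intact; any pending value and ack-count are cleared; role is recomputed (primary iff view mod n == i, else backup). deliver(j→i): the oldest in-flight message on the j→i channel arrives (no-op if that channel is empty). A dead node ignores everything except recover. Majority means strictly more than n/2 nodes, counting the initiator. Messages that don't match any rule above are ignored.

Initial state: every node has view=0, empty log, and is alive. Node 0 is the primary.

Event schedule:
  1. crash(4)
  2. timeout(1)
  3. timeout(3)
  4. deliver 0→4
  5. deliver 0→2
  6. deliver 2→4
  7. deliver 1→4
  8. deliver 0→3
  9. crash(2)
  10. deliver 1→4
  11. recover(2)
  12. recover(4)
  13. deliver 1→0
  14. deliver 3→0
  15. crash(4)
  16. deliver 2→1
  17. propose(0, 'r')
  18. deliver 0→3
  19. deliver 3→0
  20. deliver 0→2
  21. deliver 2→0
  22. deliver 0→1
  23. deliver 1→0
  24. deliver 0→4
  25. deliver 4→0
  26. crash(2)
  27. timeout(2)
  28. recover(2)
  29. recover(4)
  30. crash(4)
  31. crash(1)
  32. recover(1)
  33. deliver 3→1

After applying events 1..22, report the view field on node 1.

1. crash(4):  <4:✗back v0 ->
2. timeout(1):  <1:prim v1 ->
3. timeout(3):  <3:back v1 ->
4. deliver 0→4:  nop
5. deliver 0→2:  nop
6. deliver 2→4:  nop
7. deliver 1→4:  nop
8. deliver 0→3:  nop
9. crash(2):  <2:✗back v0 ->
10. deliver 1→4:  nop
11. recover(2):  <2:back v0 ->
12. recover(4):  <4:back v0 ->
13. deliver 1→0:  <0:back v1 ->
14. deliver 3→0:  nop
15. crash(4):  <4:✗back v0 ->
16. deliver 2→1:  nop
17. propose(0,'r'):  nop
18. deliver 0→3:  nop
19. deliver 3→0:  nop
20. deliver 0→2:  nop
21. deliver 2→0:  nop
22. deliver 0→1:  nop

1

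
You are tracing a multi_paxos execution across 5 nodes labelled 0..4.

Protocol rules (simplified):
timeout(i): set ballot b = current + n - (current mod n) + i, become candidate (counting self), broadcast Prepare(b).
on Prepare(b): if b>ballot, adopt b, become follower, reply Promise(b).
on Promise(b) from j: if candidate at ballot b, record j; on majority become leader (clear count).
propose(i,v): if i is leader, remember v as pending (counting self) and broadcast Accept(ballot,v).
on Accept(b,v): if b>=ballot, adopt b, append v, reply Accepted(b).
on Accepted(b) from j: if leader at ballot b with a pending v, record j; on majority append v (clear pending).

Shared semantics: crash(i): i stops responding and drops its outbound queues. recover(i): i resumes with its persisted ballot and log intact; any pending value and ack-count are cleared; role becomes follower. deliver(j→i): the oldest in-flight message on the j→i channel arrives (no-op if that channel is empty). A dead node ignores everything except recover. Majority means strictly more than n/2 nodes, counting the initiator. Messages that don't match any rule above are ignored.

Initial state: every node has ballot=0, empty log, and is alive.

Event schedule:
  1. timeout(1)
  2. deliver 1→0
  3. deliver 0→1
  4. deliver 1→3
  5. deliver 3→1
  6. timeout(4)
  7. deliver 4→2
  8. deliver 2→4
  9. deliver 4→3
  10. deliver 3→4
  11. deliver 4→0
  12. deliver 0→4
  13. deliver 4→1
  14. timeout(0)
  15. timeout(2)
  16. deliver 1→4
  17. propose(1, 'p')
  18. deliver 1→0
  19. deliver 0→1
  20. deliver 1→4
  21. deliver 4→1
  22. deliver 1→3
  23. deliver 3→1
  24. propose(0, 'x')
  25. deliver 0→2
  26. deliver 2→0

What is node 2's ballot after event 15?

step 1 timeout(1): 1={cand,b=6,log=-}
step 2 deliver 1→0: 0={foll,b=6,log=-}
step 3 deliver 0→1: —
step 4 deliver 1→3: 3={foll,b=6,log=-}
step 5 deliver 3→1: 1={lead,b=6,log=-}
step 6 timeout(4): 4={cand,b=9,log=-}
step 7 deliver 4→2: 2={foll,b=9,log=-}
step 8 deliver 2→4: —
step 9 deliver 4→3: 3={foll,b=9,log=-}
step 10 deliver 3→4: 4={lead,b=9,log=-}
step 11 deliver 4→0: 0={foll,b=9,log=-}
step 12 deliver 0→4: —
step 13 deliver 4→1: 1={foll,b=9,log=-}
step 14 timeout(0): 0={cand,b=10,log=-}
step 15 timeout(2): 2={cand,b=12,log=-}

12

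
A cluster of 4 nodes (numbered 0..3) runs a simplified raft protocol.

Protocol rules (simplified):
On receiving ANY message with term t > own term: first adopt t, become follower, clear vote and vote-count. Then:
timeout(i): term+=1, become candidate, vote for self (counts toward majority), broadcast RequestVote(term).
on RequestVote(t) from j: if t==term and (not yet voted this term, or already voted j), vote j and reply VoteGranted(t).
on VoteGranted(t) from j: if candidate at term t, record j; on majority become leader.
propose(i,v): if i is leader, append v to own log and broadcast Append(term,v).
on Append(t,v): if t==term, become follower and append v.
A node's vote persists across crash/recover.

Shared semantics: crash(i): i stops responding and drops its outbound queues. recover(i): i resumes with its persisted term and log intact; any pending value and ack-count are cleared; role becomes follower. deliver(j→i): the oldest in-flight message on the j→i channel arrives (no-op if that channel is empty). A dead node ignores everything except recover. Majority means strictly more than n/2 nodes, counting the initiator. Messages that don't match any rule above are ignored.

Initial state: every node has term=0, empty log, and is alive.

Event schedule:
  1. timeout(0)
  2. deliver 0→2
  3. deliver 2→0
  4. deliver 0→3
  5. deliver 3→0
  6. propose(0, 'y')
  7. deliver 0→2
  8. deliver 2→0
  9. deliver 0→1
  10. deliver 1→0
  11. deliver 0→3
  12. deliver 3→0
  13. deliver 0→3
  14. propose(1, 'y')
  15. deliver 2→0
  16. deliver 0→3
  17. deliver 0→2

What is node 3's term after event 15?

1. timeout(0):  <0:cand t1 ->
2. deliver 0→2:  <2:foll t1 ->
3. deliver 2→0:  nop
4. deliver 0→3:  <3:foll t1 ->
5. deliver 3→0:  <0:lead t1 ->
6. propose(0,'y'):  <0:lead t1 y>
7. deliver 0→2:  <2:foll t1 y>
8. deliver 2→0:  nop
9. deliver 0→1:  <1:foll t1 ->
10. deliver 1→0:  nop
11. deliver 0→3:  <3:foll t1 y>
12. deliver 3→0:  nop
13. deliver 0→3:  nop
14. propose(1,'y'):  nop
15. deliver 2→0:  nop

1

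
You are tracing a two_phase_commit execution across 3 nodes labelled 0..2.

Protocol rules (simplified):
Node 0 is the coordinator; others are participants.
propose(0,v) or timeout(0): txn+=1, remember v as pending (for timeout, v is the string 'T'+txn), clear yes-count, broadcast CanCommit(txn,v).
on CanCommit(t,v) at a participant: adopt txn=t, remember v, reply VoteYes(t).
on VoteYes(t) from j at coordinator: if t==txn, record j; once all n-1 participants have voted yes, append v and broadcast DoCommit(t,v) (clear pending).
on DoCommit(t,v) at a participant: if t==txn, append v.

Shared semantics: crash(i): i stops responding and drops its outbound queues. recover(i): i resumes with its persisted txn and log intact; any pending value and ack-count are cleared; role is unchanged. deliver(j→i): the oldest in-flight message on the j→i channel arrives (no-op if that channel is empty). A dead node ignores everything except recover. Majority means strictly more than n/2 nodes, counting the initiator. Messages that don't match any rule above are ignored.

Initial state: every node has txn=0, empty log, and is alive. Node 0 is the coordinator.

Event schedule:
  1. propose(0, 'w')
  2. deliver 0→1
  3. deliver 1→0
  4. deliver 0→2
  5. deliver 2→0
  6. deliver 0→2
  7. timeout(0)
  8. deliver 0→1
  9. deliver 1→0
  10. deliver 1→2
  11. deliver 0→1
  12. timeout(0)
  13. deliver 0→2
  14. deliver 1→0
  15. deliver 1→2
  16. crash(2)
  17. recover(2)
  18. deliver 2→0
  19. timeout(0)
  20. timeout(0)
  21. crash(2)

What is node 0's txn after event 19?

[1] propose(0,'w') → N0(coor t1 [-])
[2] deliver 0→1 → N1(part t1 [-])
[3] deliver 1→0 → ∅
[4] deliver 0→2 → N2(part t1 [-])
[5] deliver 2→0 → N0(coor t1 [w])
[6] deliver 0→2 → N2(part t1 [w])
[7] timeout(0) → N0(coor t2 [w])
[8] deliver 0→1 → N1(part t1 [w])
[9] deliver 1→0 → ∅
[10] deliver 1→2 → ∅
[11] deliver 0→1 → N1(part t2 [w])
[12] timeout(0) → N0(coor t3 [w])
[13] deliver 0→2 → N2(part t2 [w])
[14] deliver 1→0 → ∅
[15] deliver 1→2 → ∅
[16] crash(2) → N2(✗part t2 [w])
[17] recover(2) → N2(part t2 [w])
[18] deliver 2→0 → ∅
[19] timeout(0) → N0(coor t4 [w])

4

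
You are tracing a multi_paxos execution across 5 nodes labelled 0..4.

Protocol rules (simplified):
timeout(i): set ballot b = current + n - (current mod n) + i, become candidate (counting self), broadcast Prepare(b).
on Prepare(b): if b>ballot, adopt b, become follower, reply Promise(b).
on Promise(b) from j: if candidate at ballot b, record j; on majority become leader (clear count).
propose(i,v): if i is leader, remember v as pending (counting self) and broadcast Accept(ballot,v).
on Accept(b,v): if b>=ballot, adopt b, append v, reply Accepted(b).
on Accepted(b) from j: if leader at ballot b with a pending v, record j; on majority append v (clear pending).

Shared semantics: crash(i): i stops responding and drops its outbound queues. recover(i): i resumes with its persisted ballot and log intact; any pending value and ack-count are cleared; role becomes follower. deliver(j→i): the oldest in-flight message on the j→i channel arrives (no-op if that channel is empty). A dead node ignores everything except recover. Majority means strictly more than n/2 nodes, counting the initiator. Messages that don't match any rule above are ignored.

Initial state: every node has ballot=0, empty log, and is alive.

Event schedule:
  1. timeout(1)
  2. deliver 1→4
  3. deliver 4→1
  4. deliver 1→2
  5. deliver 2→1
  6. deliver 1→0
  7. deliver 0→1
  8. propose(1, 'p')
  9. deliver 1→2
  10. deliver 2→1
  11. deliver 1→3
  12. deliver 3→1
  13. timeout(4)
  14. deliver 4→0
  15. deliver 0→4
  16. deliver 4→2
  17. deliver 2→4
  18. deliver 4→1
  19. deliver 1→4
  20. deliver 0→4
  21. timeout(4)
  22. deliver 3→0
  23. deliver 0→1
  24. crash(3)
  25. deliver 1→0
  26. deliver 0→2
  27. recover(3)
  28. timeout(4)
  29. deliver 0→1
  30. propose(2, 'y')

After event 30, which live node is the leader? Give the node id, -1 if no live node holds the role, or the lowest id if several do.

-1

[1] timeout(1) → N1(cand b6 [-])
[2] deliver 1→4 → N4(foll b6 [-])
[3] deliver 4→1 → ∅
[4] deliver 1→2 → N2(foll b6 [-])
[5] deliver 2→1 → N1(lead b6 [-])
[6] deliver 1→0 → N0(foll b6 [-])
[7] deliver 0→1 → ∅
[8] propose(1,'p') → ∅
[9] deliver 1→2 → N2(foll b6 [p])
[10] deliver 2→1 → ∅
[11] deliver 1→3 → N3(foll b6 [-])
[12] deliver 3→1 → ∅
[13] timeout(4) → N4(cand b14 [-])
[14] deliver 4→0 → N0(foll b14 [-])
[15] deliver 0→4 → ∅
[16] deliver 4→2 → N2(foll b14 [p])
[17] deliver 2→4 → N4(lead b14 [-])
[18] deliver 4→1 → N1(foll b14 [-])
[19] deliver 1→4 → ∅
[20] deliver 0→4 → ∅
[21] timeout(4) → N4(cand b19 [-])
[22] deliver 3→0 → ∅
[23] deliver 0→1 → ∅
[24] crash(3) → N3(✗foll b6 [-])
[25] deliver 1→0 → ∅
[26] deliver 0→2 → ∅
[27] recover(3) → N3(foll b6 [-])
[28] timeout(4) → N4(cand b24 [-])
[29] deliver 0→1 → ∅
[30] propose(2,'y') → ∅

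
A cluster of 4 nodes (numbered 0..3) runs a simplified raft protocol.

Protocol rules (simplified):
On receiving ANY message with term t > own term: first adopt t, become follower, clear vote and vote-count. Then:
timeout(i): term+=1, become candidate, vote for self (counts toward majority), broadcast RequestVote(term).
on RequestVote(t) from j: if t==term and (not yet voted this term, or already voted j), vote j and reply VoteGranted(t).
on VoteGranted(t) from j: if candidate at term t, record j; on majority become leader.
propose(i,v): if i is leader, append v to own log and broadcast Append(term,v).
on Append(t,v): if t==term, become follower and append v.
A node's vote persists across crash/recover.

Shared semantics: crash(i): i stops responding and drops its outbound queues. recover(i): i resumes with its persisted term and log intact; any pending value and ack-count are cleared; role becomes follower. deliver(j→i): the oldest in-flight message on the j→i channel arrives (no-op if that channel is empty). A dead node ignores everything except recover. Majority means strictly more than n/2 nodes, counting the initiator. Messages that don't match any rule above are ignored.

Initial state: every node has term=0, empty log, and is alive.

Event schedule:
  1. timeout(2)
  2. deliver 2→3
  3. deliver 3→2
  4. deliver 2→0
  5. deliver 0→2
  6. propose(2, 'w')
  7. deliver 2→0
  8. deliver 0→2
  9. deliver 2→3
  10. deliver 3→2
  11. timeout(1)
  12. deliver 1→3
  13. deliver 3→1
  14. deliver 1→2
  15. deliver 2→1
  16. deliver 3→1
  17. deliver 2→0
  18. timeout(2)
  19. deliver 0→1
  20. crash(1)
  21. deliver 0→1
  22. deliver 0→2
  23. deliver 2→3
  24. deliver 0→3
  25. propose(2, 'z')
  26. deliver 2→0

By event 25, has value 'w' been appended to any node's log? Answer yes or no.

after 1 — timeout(2): n2:cand/t1/[-]
after 2 — deliver 2→3: n3:foll/t1/[-]
after 3 — deliver 3→2: ·
after 4 — deliver 2→0: n0:foll/t1/[-]
after 5 — deliver 0→2: n2:lead/t1/[-]
after 6 — propose(2,'w'): n2:lead/t1/[w]
after 7 — deliver 2→0: n0:foll/t1/[w]
after 8 — deliver 0→2: ·
after 9 — deliver 2→3: n3:foll/t1/[w]
after 10 — deliver 3→2: ·
after 11 — timeout(1): n1:cand/t1/[-]
after 12 — deliver 1→3: ·
after 13 — deliver 3→1: ·
after 14 — deliver 1→2: ·
after 15 — deliver 2→1: ·
after 16 — deliver 3→1: ·
after 17 — deliver 2→0: ·
after 18 — timeout(2): n2:cand/t2/[w]
after 19 — deliver 0→1: ·
after 20 — crash(1): n1:✗cand/t1/[-]
after 21 — deliver 0→1: ·
after 22 — deliver 0→2: ·
after 23 — deliver 2→3: n3:foll/t2/[w]
after 24 — deliver 0→3: ·
after 25 — propose(2,'z'): ·

yes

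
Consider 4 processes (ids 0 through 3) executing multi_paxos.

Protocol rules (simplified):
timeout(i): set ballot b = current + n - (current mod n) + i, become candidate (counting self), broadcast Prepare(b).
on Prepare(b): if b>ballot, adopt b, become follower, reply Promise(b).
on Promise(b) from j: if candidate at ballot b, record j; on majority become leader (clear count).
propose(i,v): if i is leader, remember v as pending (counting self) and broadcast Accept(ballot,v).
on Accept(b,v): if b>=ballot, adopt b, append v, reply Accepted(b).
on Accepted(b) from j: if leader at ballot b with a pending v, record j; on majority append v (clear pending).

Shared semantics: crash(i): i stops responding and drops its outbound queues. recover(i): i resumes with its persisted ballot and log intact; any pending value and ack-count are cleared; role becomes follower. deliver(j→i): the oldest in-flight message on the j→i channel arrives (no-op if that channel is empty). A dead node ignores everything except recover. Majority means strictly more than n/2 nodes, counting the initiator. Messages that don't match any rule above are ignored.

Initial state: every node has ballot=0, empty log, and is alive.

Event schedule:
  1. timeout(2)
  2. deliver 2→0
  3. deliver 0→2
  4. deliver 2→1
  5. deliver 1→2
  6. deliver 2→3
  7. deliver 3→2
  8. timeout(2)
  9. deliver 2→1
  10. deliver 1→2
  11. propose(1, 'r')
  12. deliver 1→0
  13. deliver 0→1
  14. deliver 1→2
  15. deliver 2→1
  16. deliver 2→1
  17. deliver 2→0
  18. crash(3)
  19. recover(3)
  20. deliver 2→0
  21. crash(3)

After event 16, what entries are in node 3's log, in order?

empty

step 1 timeout(2): 2={cand,b=6,log=-}
step 2 deliver 2→0: 0={foll,b=6,log=-}
step 3 deliver 0→2: —
step 4 deliver 2→1: 1={foll,b=6,log=-}
step 5 deliver 1→2: 2={lead,b=6,log=-}
step 6 deliver 2→3: 3={foll,b=6,log=-}
step 7 deliver 3→2: —
step 8 timeout(2): 2={cand,b=10,log=-}
step 9 deliver 2→1: 1={foll,b=10,log=-}
step 10 deliver 1→2: —
step 11 propose(1,'r'): —
step 12 deliver 1→0: —
step 13 deliver 0→1: —
step 14 deliver 1→2: —
step 15 deliver 2→1: —
step 16 deliver 2→1: —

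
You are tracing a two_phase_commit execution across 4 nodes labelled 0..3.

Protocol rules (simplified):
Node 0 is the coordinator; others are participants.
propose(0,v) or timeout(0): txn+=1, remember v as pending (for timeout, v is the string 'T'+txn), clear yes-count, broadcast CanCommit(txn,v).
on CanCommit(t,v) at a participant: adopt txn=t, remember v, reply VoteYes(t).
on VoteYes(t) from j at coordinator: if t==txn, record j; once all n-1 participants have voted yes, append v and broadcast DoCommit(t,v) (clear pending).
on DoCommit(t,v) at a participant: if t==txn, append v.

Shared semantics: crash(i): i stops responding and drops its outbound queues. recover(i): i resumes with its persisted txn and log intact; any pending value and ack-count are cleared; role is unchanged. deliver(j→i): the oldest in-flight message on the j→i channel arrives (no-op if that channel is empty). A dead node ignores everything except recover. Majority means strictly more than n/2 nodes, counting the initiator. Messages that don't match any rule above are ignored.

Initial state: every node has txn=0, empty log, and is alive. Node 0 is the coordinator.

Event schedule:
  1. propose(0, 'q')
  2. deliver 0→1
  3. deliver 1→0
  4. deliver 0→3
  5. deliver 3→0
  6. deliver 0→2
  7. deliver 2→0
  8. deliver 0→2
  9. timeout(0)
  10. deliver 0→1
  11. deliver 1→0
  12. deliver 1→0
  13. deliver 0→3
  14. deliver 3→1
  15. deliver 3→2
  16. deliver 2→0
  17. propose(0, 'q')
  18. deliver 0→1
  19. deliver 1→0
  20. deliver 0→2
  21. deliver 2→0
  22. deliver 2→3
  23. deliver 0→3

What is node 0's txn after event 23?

3

step 1 propose(0,'q'): 0={coor,t=1,log=-}
step 2 deliver 0→1: 1={part,t=1,log=-}
step 3 deliver 1→0: —
step 4 deliver 0→3: 3={part,t=1,log=-}
step 5 deliver 3→0: —
step 6 deliver 0→2: 2={part,t=1,log=-}
step 7 deliver 2→0: 0={coor,t=1,log=q}
step 8 deliver 0→2: 2={part,t=1,log=q}
step 9 timeout(0): 0={coor,t=2,log=q}
step 10 deliver 0→1: 1={part,t=1,log=q}
step 11 deliver 1→0: —
step 12 deliver 1→0: —
step 13 deliver 0→3: 3={part,t=1,log=q}
step 14 deliver 3→1: —
step 15 deliver 3→2: —
step 16 deliver 2→0: —
step 17 propose(0,'q'): 0={coor,t=3,log=q}
step 18 deliver 0→1: 1={part,t=2,log=q}
step 19 deliver 1→0: —
step 20 deliver 0→2: 2={part,t=2,log=q}
step 21 deliver 2→0: —
step 22 deliver 2→3: —
step 23 deliver 0→3: 3={part,t=2,log=q}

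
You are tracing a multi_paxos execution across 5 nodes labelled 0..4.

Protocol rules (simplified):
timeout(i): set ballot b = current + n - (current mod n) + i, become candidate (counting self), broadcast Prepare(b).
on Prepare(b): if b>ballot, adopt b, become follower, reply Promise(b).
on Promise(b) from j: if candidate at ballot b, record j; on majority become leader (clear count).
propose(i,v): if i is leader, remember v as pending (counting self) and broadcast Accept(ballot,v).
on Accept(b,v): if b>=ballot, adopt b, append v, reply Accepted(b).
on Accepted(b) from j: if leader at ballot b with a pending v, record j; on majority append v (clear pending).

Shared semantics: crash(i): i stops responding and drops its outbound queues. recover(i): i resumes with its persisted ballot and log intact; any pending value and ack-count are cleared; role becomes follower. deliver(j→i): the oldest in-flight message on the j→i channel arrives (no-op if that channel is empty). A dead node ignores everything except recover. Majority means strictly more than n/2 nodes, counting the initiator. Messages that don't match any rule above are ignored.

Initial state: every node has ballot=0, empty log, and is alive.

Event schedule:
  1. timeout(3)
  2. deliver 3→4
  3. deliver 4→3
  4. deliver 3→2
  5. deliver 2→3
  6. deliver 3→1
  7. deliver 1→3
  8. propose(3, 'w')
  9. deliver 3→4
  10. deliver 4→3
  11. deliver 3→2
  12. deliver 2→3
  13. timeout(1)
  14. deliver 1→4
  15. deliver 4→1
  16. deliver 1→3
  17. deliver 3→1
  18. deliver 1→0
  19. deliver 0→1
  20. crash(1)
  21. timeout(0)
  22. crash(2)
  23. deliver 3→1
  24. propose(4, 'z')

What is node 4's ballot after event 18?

[1] timeout(3) → N3(cand b8 [-])
[2] deliver 3→4 → N4(foll b8 [-])
[3] deliver 4→3 → ∅
[4] deliver 3→2 → N2(foll b8 [-])
[5] deliver 2→3 → N3(lead b8 [-])
[6] deliver 3→1 → N1(foll b8 [-])
[7] deliver 1→3 → ∅
[8] propose(3,'w') → ∅
[9] deliver 3→4 → N4(foll b8 [w])
[10] deliver 4→3 → ∅
[11] deliver 3→2 → N2(foll b8 [w])
[12] deliver 2→3 → N3(lead b8 [w])
[13] timeout(1) → N1(cand b11 [-])
[14] deliver 1→4 → N4(foll b11 [w])
[15] deliver 4→1 → ∅
[16] deliver 1→3 → N3(foll b11 [w])
[17] deliver 3→1 → ∅
[18] deliver 1→0 → N0(foll b11 [-])

11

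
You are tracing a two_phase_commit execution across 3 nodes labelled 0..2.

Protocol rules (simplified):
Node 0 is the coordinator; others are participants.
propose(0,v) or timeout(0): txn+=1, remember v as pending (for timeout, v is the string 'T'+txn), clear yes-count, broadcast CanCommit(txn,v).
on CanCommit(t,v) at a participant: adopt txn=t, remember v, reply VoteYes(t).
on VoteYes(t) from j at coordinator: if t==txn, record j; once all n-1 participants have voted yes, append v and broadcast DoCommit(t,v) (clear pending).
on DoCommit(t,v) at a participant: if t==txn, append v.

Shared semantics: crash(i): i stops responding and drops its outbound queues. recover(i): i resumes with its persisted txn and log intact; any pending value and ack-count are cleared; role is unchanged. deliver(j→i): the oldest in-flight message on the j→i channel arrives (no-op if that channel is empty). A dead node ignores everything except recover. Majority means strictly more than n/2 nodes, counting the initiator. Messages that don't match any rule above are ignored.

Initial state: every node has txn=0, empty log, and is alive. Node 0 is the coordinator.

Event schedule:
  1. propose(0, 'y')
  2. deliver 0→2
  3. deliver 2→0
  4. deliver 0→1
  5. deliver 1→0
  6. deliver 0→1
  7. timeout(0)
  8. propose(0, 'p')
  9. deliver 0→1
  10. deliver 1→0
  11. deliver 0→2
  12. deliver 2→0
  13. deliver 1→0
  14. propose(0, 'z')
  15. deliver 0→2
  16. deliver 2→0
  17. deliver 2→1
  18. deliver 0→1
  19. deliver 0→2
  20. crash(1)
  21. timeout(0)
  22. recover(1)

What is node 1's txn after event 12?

2

after 1 — propose(0,'y'): n0:coor/t1/[-]
after 2 — deliver 0→2: n2:part/t1/[-]
after 3 — deliver 2→0: ·
after 4 — deliver 0→1: n1:part/t1/[-]
after 5 — deliver 1→0: n0:coor/t1/[y]
after 6 — deliver 0→1: n1:part/t1/[y]
after 7 — timeout(0): n0:coor/t2/[y]
after 8 — propose(0,'p'): n0:coor/t3/[y]
after 9 — deliver 0→1: n1:part/t2/[y]
after 10 — deliver 1→0: ·
after 11 — deliver 0→2: n2:part/t1/[y]
after 12 — deliver 2→0: ·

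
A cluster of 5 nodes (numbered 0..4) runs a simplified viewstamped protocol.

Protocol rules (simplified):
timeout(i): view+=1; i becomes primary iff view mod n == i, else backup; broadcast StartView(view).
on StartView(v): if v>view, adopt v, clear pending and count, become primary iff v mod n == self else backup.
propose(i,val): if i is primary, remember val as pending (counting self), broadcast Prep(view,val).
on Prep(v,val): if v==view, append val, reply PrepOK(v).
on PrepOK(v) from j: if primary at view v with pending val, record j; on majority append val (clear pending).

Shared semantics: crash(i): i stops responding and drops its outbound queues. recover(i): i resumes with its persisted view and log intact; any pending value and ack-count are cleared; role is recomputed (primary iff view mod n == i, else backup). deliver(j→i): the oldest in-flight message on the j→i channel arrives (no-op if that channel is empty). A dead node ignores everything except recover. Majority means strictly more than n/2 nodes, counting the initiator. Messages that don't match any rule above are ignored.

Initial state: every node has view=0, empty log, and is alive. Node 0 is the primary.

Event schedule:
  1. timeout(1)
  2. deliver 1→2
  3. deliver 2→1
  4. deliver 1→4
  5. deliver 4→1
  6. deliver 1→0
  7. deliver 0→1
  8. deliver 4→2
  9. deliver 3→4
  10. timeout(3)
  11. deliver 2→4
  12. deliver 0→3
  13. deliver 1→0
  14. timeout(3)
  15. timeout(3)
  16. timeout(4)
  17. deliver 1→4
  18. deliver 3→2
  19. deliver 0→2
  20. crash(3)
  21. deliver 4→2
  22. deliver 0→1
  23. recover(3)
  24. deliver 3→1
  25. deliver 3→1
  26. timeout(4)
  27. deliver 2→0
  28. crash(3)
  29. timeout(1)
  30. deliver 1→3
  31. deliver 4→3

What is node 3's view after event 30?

e1 timeout(1): 1[prim,v=1,-]
e2 deliver 1→2: 2[back,v=1,-]
e3 deliver 2→1: ·
e4 deliver 1→4: 4[back,v=1,-]
e5 deliver 4→1: ·
e6 deliver 1→0: 0[back,v=1,-]
e7 deliver 0→1: ·
e8 deliver 4→2: ·
e9 deliver 3→4: ·
e10 timeout(3): 3[back,v=1,-]
e11 deliver 2→4: ·
e12 deliver 0→3: ·
e13 deliver 1→0: ·
e14 timeout(3): 3[back,v=2,-]
e15 timeout(3): 3[prim,v=3,-]
e16 timeout(4): 4[back,v=2,-]
e17 deliver 1→4: ·
e18 deliver 3→2: ·
e19 deliver 0→2: ·
e20 crash(3): 3[✗prim,v=3,-]
e21 deliver 4→2: 2[prim,v=2,-]
e22 deliver 0→1: ·
e23 recover(3): 3[prim,v=3,-]
e24 deliver 3→1: ·
e25 deliver 3→1: ·
e26 timeout(4): 4[back,v=3,-]
e27 deliver 2→0: ·
e28 crash(3): 3[✗prim,v=3,-]
e29 timeout(1): 1[back,v=2,-]
e30 deliver 1→3: ·

3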